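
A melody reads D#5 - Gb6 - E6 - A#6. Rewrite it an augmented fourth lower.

A4 Dbb6 Bb5 E6

D#5: a fourth down reaches A, and 6 semitones makes it A4.
Gb6 down an augmented fourth is Dbb6.
E6: a fourth down reaches B, and 6 semitones makes it Bb5.
An augmented fourth down from A#6 gives E6.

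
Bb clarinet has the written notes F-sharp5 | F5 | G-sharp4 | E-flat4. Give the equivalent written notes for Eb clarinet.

First find concert pitch: the Bb clarinet sounds a major second below written, so F-sharp5 F5 G-sharp4 E-flat4 sounds E5 Eb5 F#4 Db4.
Then write for Eb clarinet: it sounds a minor third above written, so the part must be a minor third below concert.
E5 → C#5
Eb5 → C5
F#4 → D#4
Db4 → Bb3

C#5 C5 D#4 Bb3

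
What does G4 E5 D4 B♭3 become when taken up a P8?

G5 E6 D5 Bb4

G4: an octave up reaches G, and 12 semitones makes it G5.
E5 up a perfect octave is E6.
D4: an octave up reaches D, and 12 semitones makes it D5.
Bb3 up a perfect octave is Bb4.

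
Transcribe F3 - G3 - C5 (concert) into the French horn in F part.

The French horn in F sounds a perfect fifth below written, so the written part must be a perfect fifth above concert — transpose each note up.
F3 becomes C4
G3 becomes D4
C5 becomes G5

C4 D4 G5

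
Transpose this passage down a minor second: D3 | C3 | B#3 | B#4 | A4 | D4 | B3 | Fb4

C#3 B2 A##3 A##4 G#4 C#4 A#3 Eb4

D3: a second down reaches C, and 1 semitone makes it C#3.
A minor second down from C3 gives B2.
B#3: a second down reaches A, and 1 semitone makes it A##3.
B#4 down a minor second is A##4.
A minor second down from A4 gives G#4.
D4 down a minor second is C#4.
B3: a second down reaches A, and 1 semitone makes it A#3.
Fb4: a second down reaches E, and 1 semitone makes it Eb4.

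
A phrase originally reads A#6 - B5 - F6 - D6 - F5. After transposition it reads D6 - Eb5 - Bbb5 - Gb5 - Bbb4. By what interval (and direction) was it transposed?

From A#6 to D6 is 5 letter names — a fifth of some quality.
D6 to A#6 is 8 semitones, which makes it an augmented fifth; the second version is lower, so the direction is down.
Checking another pair — F5 → Bbb4 — gives the same interval.

down an augmented fifth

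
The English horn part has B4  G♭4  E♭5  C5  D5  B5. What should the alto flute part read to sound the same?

First find concert pitch: the English horn sounds a perfect fifth below written, so B4 G♭4 E♭5 C5 D5 B5 sounds E4 Cb4 Ab4 F4 G4 E5.
Then write for alto flute: it sounds a perfect fourth below written, so the part must be a perfect fourth above concert.
E4 → A4
Cb4 → Fb4
Ab4 → Db5
F4 → Bb4
G4 → C5
E5 → A5

A4 Fb4 Db5 Bb4 C5 A5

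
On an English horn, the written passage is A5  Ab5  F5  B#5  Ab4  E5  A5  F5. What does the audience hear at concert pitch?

D5 Db5 Bb4 E#5 Db4 A4 D5 Bb4

Written C4 on the English horn sounds as F3, a perfect fifth lower; apply that shift to every note.
A5 to D5
Ab5 to Db5
F5 to Bb4
B#5 to E#5
Ab4 to Db4
E5 to A4
A5 to D5
F5 to Bb4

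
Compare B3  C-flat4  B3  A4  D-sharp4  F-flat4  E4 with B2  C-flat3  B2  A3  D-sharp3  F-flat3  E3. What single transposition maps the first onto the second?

down a perfect octave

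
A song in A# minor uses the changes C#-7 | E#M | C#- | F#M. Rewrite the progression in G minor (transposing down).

A# minor down to G minor is an augmented second; each chord root moves by that interval while the quality stays the same.
C#-7: root C# down an augmented second → Bb, giving Bb-7.
E#M: root E# down an augmented second → D, giving DM.
C#-: root C# down an augmented second → Bb, giving Bb-.
F#M: root F# down an augmented second → Eb, giving EbM.

Bb-7 DM Bb- EbM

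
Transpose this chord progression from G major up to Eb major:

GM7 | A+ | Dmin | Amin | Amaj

EbM7 F+ Bbmin Fmin Fmaj

G major up to Eb major is a minor sixth; each chord root moves by that interval while the quality stays the same.
GM7: root G up a minor sixth → Eb, giving EbM7.
A+: root A up a minor sixth → F, giving F+.
Dmin: root D up a minor sixth → Bb, giving Bbmin.
Amin: root A up a minor sixth → F, giving Fmin.
Amaj: root A up a minor sixth → F, giving Fmaj.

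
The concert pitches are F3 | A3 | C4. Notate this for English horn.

C4 E4 G4

The English horn sounds a perfect fifth below written, so the written part must be a perfect fifth above concert — transpose each note up.
F3 becomes C4
A3 becomes E4
C4 becomes G4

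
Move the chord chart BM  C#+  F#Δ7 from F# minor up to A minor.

DM E+ AΔ7

F# minor up to A minor is a minor third; each chord root moves by that interval while the quality stays the same.
BM: root B up a minor third → D, giving DM.
C#+: root C# up a minor third → E, giving E+.
F#Δ7: root F# up a minor third → A, giving AΔ7.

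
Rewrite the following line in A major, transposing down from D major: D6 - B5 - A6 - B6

A5 F#5 E6 F#6

D major to A major down is a perfect fourth, so every note moves down by that interval.
D6 gives A5
B5 gives F#5
A6 gives E6
B6 gives F#6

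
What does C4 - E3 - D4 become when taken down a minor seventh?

D3 F#2 E3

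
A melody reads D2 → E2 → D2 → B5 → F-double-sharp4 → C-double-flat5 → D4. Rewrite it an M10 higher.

F#3 G#3 F#3 D#7 A##5 Ebb6 F#5

D2 becomes F#3
E2 becomes G#3
D2 becomes F#3
B5 becomes D#7
F##4 becomes A##5
Cbb5 becomes Ebb6
D4 becomes F#5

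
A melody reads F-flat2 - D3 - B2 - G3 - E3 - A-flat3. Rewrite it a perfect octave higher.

Fb2: an octave up reaches F, and 12 semitones makes it Fb3.
D3 up a perfect octave is D4.
B2 up a perfect octave is B3.
G3: an octave up reaches G, and 12 semitones makes it G4.
E3: an octave up reaches E, and 12 semitones makes it E4.
Ab3 up a perfect octave is Ab4.

Fb3 D4 B3 G4 E4 Ab4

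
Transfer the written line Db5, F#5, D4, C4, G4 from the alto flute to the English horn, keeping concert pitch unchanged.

Eb5 G#5 E4 D4 A4

First find concert pitch: the alto flute sounds a perfect fourth below written, so Db5 F#5 D4 C4 G4 sounds Ab4 C#5 A3 G3 D4.
Then write for English horn: it sounds a perfect fifth below written, so the part must be a perfect fifth above concert.
Ab4 → Eb5
C#5 → G#5
A3 → E4
G3 → D4
D4 → A4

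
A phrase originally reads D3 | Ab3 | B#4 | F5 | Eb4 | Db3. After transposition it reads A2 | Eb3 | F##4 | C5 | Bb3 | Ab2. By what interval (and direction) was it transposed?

Take the first pair: D3 → A2. D to A spans 4 letter names, so the interval is some kind of fourth.
A2 to D3 is 5 semitones, which makes it a perfect fourth; the second version is lower, so the direction is down.
Checking another pair — Db3 → Ab2 — gives the same interval.

down a perfect fourth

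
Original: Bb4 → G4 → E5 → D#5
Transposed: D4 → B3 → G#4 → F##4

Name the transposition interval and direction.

down a minor sixth

From Bb4 to D4 is 6 letter names — a sixth of some quality.
D4 to Bb4 is 8 semitones, which makes it a minor sixth; the second version is lower, so the direction is down.
Checking another pair — D#5 → F##4 — gives the same interval.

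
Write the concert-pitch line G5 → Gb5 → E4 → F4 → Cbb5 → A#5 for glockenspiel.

G3 Gb3 E2 F2 Cbb3 A#3

The glockenspiel sounds a perfect fifteenth above written, so the written part must be a perfect fifteenth below concert — transpose each note down.
G5 gives G3
Gb5 gives Gb3
E4 gives E2
F4 gives F2
Cbb5 gives Cbb3
A#5 gives A#3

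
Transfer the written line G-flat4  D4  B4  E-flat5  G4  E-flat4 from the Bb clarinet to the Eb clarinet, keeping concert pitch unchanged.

First find concert pitch: the Bb clarinet sounds a major second below written, so G-flat4 D4 B4 E-flat5 G4 E-flat4 sounds Fb4 C4 A4 Db5 F4 Db4.
Then write for Eb clarinet: it sounds a minor third above written, so the part must be a minor third below concert.
Fb4 → Db4
C4 → A3
A4 → F#4
Db5 → Bb4
F4 → D4
Db4 → Bb3

Db4 A3 F#4 Bb4 D4 Bb3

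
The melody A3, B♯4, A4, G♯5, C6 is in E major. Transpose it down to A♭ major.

Db3 E4 Db4 C5 Fb5

From E down to A♭ is an augmented fifth; apply that to each pitch.
A3 -> Db3
B#4 -> E4
A4 -> Db4
G#5 -> C5
C6 -> Fb5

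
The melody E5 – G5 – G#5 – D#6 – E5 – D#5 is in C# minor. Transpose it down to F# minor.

C# minor to F# minor down is a perfect fifth, so every note moves down by that interval.
E5 → A4
G5 → C5
G#5 → C#5
D#6 → G#5
E5 → A4
D#5 → G#4

A4 C5 C#5 G#5 A4 G#4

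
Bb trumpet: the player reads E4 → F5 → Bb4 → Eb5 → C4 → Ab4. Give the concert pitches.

D4 Eb5 Ab4 Db5 Bb3 Gb4

The Bb trumpet sounds a major second below written, so transpose each written note down a major second.
E4 -> D4
F5 -> Eb5
Bb4 -> Ab4
Eb5 -> Db5
C4 -> Bb3
Ab4 -> Gb4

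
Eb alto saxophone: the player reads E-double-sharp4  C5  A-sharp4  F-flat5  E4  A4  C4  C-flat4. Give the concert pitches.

G##3 Eb4 C#4 Abb4 G3 C4 Eb3 Ebb3

The Eb alto saxophone sounds a major sixth below written, so transpose each written note down a major sixth.
E##4 becomes G##3
C5 becomes Eb4
A#4 becomes C#4
Fb5 becomes Abb4
E4 becomes G3
A4 becomes C4
C4 becomes Eb3
Cb4 becomes Ebb3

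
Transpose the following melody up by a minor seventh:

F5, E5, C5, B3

F5: a seventh up reaches E, and 10 semitones makes it Eb6.
A minor seventh up from E5 gives D6.
C5 up a minor seventh is Bb5.
B3: a seventh up reaches A, and 10 semitones makes it A4.

Eb6 D6 Bb5 A4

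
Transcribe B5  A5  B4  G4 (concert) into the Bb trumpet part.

C#6 B5 C#5 A4

Written C4 sounds as Bb3 on the Bb trumpet, so concert pitches are written a major second up.
B5 to C#6
A5 to B5
B4 to C#5
G4 to A4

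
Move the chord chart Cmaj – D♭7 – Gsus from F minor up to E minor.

Bmaj C7 F#sus

F minor up to E minor is a major seventh; each chord root moves by that interval while the quality stays the same.
Cmaj: root C up a major seventh → B, giving Bmaj.
D♭7: root D♭ up a major seventh → C, giving C7.
Gsus: root G up a major seventh → F#, giving F#sus.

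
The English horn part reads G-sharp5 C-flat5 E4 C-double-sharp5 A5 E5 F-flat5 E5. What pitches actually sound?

The English horn sounds a perfect fifth below written, so transpose each written note down a perfect fifth.
G#5 to C#5
Cb5 to Fb4
E4 to A3
C##5 to F##4
A5 to D5
E5 to A4
Fb5 to Bbb4
E5 to A4

C#5 Fb4 A3 F##4 D5 A4 Bbb4 A4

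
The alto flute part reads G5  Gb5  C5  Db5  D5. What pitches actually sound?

D5 Db5 G4 Ab4 A4

Written C4 on the alto flute sounds as G3, a perfect fourth lower; apply that shift to every note.
G5 to D5
Gb5 to Db5
C5 to G4
Db5 to Ab4
D5 to A4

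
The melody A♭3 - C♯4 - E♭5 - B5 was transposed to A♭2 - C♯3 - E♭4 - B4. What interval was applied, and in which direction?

down a perfect octave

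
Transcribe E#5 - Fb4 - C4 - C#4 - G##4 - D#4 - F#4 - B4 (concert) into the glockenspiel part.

Written C4 sounds as C6 on the glockenspiel, so concert pitches are written a perfect fifteenth down.
E#5 gives E#3
Fb4 gives Fb2
C4 gives C2
C#4 gives C#2
G##4 gives G##2
D#4 gives D#2
F#4 gives F#2
B4 gives B2

E#3 Fb2 C2 C#2 G##2 D#2 F#2 B2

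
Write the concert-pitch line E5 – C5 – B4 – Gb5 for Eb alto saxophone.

Written C4 sounds as Eb3 on the Eb alto saxophone, so concert pitches are written a major sixth up.
E5 gives C#6
C5 gives A5
B4 gives G#5
Gb5 gives Eb6

C#6 A5 G#5 Eb6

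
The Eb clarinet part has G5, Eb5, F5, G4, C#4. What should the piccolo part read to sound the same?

Bb4 Gb4 Ab4 Bb3 E3

First find concert pitch: the Eb clarinet sounds a minor third above written, so G5 Eb5 F5 G4 C#4 sounds Bb5 Gb5 Ab5 Bb4 E4.
Then write for piccolo: it sounds a perfect octave above written, so the part must be a perfect octave below concert.
Bb5 → Bb4
Gb5 → Gb4
Ab5 → Ab4
Bb4 → Bb3
E4 → E3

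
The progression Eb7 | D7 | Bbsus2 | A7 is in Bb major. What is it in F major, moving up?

Bb7 A7 Fsus2 E7

Bb major up to F major is a perfect fifth; each chord root moves by that interval while the quality stays the same.
Eb7: root Eb up a perfect fifth → Bb, giving Bb7.
D7: root D up a perfect fifth → A, giving A7.
Bbsus2: root Bb up a perfect fifth → F, giving Fsus2.
A7: root A up a perfect fifth → E, giving E7.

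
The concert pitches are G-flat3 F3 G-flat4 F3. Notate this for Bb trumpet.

Ab3 G3 Ab4 G3

Written C4 sounds as Bb3 on the Bb trumpet, so concert pitches are written a major second up.
Gb3 -> Ab3
F3 -> G3
Gb4 -> Ab4
F3 -> G3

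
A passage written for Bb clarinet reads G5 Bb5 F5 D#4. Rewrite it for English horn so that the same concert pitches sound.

C6 Eb6 Bb5 G#4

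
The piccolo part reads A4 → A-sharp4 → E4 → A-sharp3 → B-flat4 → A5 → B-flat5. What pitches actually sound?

Written C4 on the piccolo sounds as C5, a perfect octave higher; apply that shift to every note.
A4 to A5
A#4 to A#5
E4 to E5
A#3 to A#4
Bb4 to Bb5
A5 to A6
Bb5 to Bb6

A5 A#5 E5 A#4 Bb5 A6 Bb6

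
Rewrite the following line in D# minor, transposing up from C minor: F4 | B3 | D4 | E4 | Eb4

From C up to D# is an augmented second; apply that to each pitch.
F4 → G#4
B3 → C##4
D4 → E#4
E4 → F##4
Eb4 → F#4

G#4 C##4 E#4 F##4 F#4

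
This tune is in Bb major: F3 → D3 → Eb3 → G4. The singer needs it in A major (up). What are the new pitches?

From Bb up to A is a major seventh; apply that to each pitch.
F3 -> E4
D3 -> C#4
Eb3 -> D4
G4 -> F#5

E4 C#4 D4 F#5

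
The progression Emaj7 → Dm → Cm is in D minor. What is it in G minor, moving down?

Amaj7 Gm Fm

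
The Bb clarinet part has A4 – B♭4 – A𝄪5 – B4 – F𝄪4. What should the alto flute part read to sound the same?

First find concert pitch: the Bb clarinet sounds a major second below written, so A4 B♭4 A𝄪5 B4 F𝄪4 sounds G4 Ab4 G##5 A4 E#4.
Then write for alto flute: it sounds a perfect fourth below written, so the part must be a perfect fourth above concert.
G4 → C5
Ab4 → Db5
G##5 → C##6
A4 → D5
E#4 → A#4

C5 Db5 C##6 D5 A#4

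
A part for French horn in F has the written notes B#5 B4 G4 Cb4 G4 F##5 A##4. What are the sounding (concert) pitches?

The French horn in F sounds a perfect fifth below written, so transpose each written note down a perfect fifth.
B#5 becomes E#5
B4 becomes E4
G4 becomes C4
Cb4 becomes Fb3
G4 becomes C4
F##5 becomes B#4
A##4 becomes D##4

E#5 E4 C4 Fb3 C4 B#4 D##4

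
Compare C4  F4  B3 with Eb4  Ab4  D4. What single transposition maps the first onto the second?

up a minor third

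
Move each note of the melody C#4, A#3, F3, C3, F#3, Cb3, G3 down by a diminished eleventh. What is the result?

G##2 E##2 C#2 G#1 C##2 G1 D#2

C#4: an eleventh down reaches G, and 16 semitones makes it G##2.
A#3: an eleventh down reaches E, and 16 semitones makes it E##2.
F3: an eleventh down reaches C, and 16 semitones makes it C#2.
C3 down a diminished eleventh is G#1.
F#3: an eleventh down reaches C, and 16 semitones makes it C##2.
A diminished eleventh down from Cb3 gives G1.
G3 down a diminished eleventh is D#2.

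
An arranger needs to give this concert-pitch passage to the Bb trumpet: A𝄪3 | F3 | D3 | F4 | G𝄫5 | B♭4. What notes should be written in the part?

B##3 G3 E3 G4 Abb5 C5

Written C4 sounds as Bb3 on the Bb trumpet, so concert pitches are written a major second up.
A##3 → B##3
F3 → G3
D3 → E3
F4 → G4
Gbb5 → Abb5
Bb4 → C5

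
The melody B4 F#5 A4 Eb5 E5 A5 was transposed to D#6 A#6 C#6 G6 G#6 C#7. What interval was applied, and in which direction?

up a major tenth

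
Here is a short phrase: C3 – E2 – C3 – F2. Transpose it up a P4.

C3 -> F3
E2 -> A2
C3 -> F3
F2 -> Bb2

F3 A2 F3 Bb2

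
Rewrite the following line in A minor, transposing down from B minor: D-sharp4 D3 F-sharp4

C#4 C3 E4

From B down to A is a major second; apply that to each pitch.
D#4 -> C#4
D3 -> C3
F#4 -> E4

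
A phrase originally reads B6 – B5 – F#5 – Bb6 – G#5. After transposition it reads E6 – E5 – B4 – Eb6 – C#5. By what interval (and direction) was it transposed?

down a perfect fifth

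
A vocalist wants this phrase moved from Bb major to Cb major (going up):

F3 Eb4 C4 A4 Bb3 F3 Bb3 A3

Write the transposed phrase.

Bb major to Cb major up is a minor second, so every note moves up by that interval.
F3 → Gb3
Eb4 → Fb4
C4 → Db4
A4 → Bb4
Bb3 → Cb4
F3 → Gb3
Bb3 → Cb4
A3 → Bb3

Gb3 Fb4 Db4 Bb4 Cb4 Gb3 Cb4 Bb3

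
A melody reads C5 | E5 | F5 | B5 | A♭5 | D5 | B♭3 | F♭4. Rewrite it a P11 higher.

C5 up a perfect eleventh is F6.
A perfect eleventh up from E5 gives A6.
A perfect eleventh up from F5 gives Bb6.
A perfect eleventh up from B5 gives E7.
Ab5 up a perfect eleventh is Db7.
D5 up a perfect eleventh is G6.
Bb3 up a perfect eleventh is Eb5.
Fb4 up a perfect eleventh is Bbb5.

F6 A6 Bb6 E7 Db7 G6 Eb5 Bbb5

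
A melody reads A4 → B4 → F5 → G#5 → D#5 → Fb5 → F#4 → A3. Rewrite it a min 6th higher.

F5 G5 Db6 E6 B5 Dbb6 D5 F4

A4 up a minor sixth is F5.
B4: a sixth up reaches G, and 8 semitones makes it G5.
F5: a sixth up reaches D, and 8 semitones makes it Db6.
G#5 up a minor sixth is E6.
D#5: a sixth up reaches B, and 8 semitones makes it B5.
Fb5: a sixth up reaches D, and 8 semitones makes it Dbb6.
F#4 up a minor sixth is D5.
A minor sixth up from A3 gives F4.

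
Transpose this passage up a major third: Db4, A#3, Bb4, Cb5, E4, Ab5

F4 C##4 D5 Eb5 G#4 C6

Db4 -> F4
A#3 -> C##4
Bb4 -> D5
Cb5 -> Eb5
E4 -> G#4
Ab5 -> C6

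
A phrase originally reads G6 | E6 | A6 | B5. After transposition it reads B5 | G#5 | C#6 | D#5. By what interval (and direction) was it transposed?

Take the first pair: G6 → B5. G to B spans 6 letter names, so the interval is some kind of sixth.
B5 to G6 is 8 semitones, which makes it a minor sixth; the second version is lower, so the direction is down.
Checking another pair — B5 → D#5 — gives the same interval.

down a minor sixth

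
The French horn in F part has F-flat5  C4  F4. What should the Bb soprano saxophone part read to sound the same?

Cb5 G3 C4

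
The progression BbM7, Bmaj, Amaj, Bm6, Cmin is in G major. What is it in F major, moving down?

G major down to F major is a major second; each chord root moves by that interval while the quality stays the same.
BbM7: root Bb down a major second → Ab, giving AbM7.
Bmaj: root B down a major second → A, giving Amaj.
Amaj: root A down a major second → G, giving Gmaj.
Bm6: root B down a major second → A, giving Am6.
Cmin: root C down a major second → Bb, giving Bbmin.

AbM7 Amaj Gmaj Am6 Bbmin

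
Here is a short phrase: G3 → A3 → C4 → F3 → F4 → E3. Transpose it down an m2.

G3: a second down reaches F, and 1 semitone makes it F#3.
A3 down a minor second is G#3.
C4 down a minor second is B3.
F3: a second down reaches E, and 1 semitone makes it E3.
F4: a second down reaches E, and 1 semitone makes it E4.
A minor second down from E3 gives D#3.

F#3 G#3 B3 E3 E4 D#3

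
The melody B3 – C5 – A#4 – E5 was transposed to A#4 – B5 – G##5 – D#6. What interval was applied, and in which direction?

up a major seventh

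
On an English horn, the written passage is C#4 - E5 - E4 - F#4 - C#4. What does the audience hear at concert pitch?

Written C4 on the English horn sounds as F3, a perfect fifth lower; apply that shift to every note.
C#4 to F#3
E5 to A4
E4 to A3
F#4 to B3
C#4 to F#3

F#3 A4 A3 B3 F#3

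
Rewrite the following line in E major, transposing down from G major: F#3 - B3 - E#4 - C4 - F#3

G major to E major down is a minor third, so every note moves down by that interval.
F#3 -> D#3
B3 -> G#3
E#4 -> C##4
C4 -> A3
F#3 -> D#3

D#3 G#3 C##4 A3 D#3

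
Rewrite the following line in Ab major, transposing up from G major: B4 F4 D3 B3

From G up to Ab is a minor second; apply that to each pitch.
B4 becomes C5
F4 becomes Gb4
D3 becomes Eb3
B3 becomes C4

C5 Gb4 Eb3 C4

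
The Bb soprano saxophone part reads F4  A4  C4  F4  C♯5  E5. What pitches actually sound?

Eb4 G4 Bb3 Eb4 B4 D5

Written C4 on the Bb soprano saxophone sounds as Bb3, a major second lower; apply that shift to every note.
F4 becomes Eb4
A4 becomes G4
C4 becomes Bb3
F4 becomes Eb4
C#5 becomes B4
E5 becomes D5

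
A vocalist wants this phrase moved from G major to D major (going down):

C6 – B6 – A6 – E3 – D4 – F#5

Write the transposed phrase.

G5 F#6 E6 B2 A3 C#5

G major to D major down is a perfect fourth, so every note moves down by that interval.
C6 gives G5
B6 gives F#6
A6 gives E6
E3 gives B2
D4 gives A3
F#5 gives C#5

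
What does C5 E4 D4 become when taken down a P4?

G4 B3 A3

C5 down a perfect fourth is G4.
E4: a fourth down reaches B, and 5 semitones makes it B3.
A perfect fourth down from D4 gives A3.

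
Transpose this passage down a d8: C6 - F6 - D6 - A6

C6 gives C#5
F6 gives F#5
D6 gives D#5
A6 gives A#5

C#5 F#5 D#5 A#5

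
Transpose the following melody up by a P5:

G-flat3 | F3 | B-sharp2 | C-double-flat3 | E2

Db4 C4 F##3 Gbb3 B2

Gb3 up a perfect fifth is Db4.
A perfect fifth up from F3 gives C4.
B#2 up a perfect fifth is F##3.
A perfect fifth up from Cbb3 gives Gbb3.
E2: a fifth up reaches B, and 7 semitones makes it B2.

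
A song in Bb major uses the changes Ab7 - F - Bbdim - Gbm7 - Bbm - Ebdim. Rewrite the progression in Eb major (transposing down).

Db7 Bb Ebdim Cbm7 Ebm Abdim

Bb major down to Eb major is a perfect fifth; each chord root moves by that interval while the quality stays the same.
Ab7: root Ab down a perfect fifth → Db, giving Db7.
F: root F down a perfect fifth → Bb, giving Bb.
Bbdim: root Bb down a perfect fifth → Eb, giving Ebdim.
Gbm7: root Gb down a perfect fifth → Cb, giving Cbm7.
Bbm: root Bb down a perfect fifth → Eb, giving Ebm.
Ebdim: root Eb down a perfect fifth → Ab, giving Abdim.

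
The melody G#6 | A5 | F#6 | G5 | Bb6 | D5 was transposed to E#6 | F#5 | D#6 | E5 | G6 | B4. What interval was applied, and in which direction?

down a minor third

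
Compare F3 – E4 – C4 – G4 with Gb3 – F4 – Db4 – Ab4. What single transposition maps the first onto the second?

Take the first pair: F3 → Gb3. F to G spans 2 letter names, so the interval is some kind of second.
F3 to Gb3 is 1 semitone, which makes it a minor second; the second version is higher, so the direction is up.
Checking another pair — G4 → Ab4 — gives the same interval.

up a minor second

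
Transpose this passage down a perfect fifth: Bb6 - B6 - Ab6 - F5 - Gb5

Eb6 E6 Db6 Bb4 Cb5

A perfect fifth down from Bb6 gives Eb6.
A perfect fifth down from B6 gives E6.
A perfect fifth down from Ab6 gives Db6.
A perfect fifth down from F5 gives Bb4.
A perfect fifth down from Gb5 gives Cb5.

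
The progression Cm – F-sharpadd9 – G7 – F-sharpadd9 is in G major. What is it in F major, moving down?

Bbm Eadd9 F7 Eadd9

G major down to F major is a major second; each chord root moves by that interval while the quality stays the same.
Cm: root C down a major second → Bb, giving Bbm.
F-sharpadd9: root F-sharp down a major second → E, giving Eadd9.
G7: root G down a major second → F, giving F7.
F-sharpadd9: root F-sharp down a major second → E, giving Eadd9.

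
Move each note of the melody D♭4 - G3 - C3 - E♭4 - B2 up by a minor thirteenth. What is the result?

Bbb5 Eb5 Ab4 Cb6 G4

Db4 gives Bbb5
G3 gives Eb5
C3 gives Ab4
Eb4 gives Cb6
B2 gives G4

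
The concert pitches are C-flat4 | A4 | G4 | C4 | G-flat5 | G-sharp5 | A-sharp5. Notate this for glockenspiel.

Cb2 A2 G2 C2 Gb3 G#3 A#3

Written C4 sounds as C6 on the glockenspiel, so concert pitches are written a perfect fifteenth down.
Cb4 to Cb2
A4 to A2
G4 to G2
C4 to C2
Gb5 to Gb3
G#5 to G#3
A#5 to A#3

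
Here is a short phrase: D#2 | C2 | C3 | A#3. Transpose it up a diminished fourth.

D#2 -> G2
C2 -> Fb2
C3 -> Fb3
A#3 -> D4

G2 Fb2 Fb3 D4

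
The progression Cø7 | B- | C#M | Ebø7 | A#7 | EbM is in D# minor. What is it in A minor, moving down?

Gbø7 F- GM Bbbø7 E7 BbbM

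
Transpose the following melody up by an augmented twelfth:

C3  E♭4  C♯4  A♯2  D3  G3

G#4 B5 G##5 E##4 A#4 D#5

An augmented twelfth up from C3 gives G#4.
Eb4: a twelfth up reaches B, and 20 semitones makes it B5.
C#4: a twelfth up reaches G, and 20 semitones makes it G##5.
A#2 up an augmented twelfth is E##4.
D3: a twelfth up reaches A, and 20 semitones makes it A#4.
G3: a twelfth up reaches D, and 20 semitones makes it D#5.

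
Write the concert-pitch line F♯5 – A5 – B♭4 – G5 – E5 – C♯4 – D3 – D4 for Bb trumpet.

G#5 B5 C5 A5 F#5 D#4 E3 E4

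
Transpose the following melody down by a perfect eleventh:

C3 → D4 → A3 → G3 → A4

G1 A2 E2 D2 E3

C3 becomes G1
D4 becomes A2
A3 becomes E2
G3 becomes D2
A4 becomes E3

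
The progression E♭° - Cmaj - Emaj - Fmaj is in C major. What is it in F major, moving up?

Ab° Fmaj Amaj Bbmaj

C major up to F major is a perfect fourth; each chord root moves by that interval while the quality stays the same.
E♭°: root E♭ up a perfect fourth → Ab, giving Ab°.
Cmaj: root C up a perfect fourth → F, giving Fmaj.
Emaj: root E up a perfect fourth → A, giving Amaj.
Fmaj: root F up a perfect fourth → Bb, giving Bbmaj.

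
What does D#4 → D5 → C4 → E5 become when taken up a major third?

D#4 up a major third is F##4.
D5: a third up reaches F, and 4 semitones makes it F#5.
C4 up a major third is E4.
E5 up a major third is G#5.

F##4 F#5 E4 G#5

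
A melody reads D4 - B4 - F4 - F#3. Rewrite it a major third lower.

A major third down from D4 gives Bb3.
B4 down a major third is G4.
F4: a third down reaches D, and 4 semitones makes it Db4.
F#3 down a major third is D3.

Bb3 G4 Db4 D3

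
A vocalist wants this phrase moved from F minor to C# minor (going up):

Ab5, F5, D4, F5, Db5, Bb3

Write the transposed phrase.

From F up to C# is an augmented fifth; apply that to each pitch.
Ab5 -> E6
F5 -> C#6
D4 -> A#4
F5 -> C#6
Db5 -> A5
Bb3 -> F#4

E6 C#6 A#4 C#6 A5 F#4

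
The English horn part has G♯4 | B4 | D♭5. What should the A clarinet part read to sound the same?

First find concert pitch: the English horn sounds a perfect fifth below written, so G♯4 B4 D♭5 sounds C#4 E4 Gb4.
Then write for A clarinet: it sounds a minor third below written, so the part must be a minor third above concert.
C#4 → E4
E4 → G4
Gb4 → Bbb4

E4 G4 Bbb4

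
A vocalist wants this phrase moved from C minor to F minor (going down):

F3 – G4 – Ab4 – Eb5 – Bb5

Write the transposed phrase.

Bb2 C4 Db4 Ab4 Eb5

From C down to F is a perfect fifth; apply that to each pitch.
F3 becomes Bb2
G4 becomes C4
Ab4 becomes Db4
Eb5 becomes Ab4
Bb5 becomes Eb5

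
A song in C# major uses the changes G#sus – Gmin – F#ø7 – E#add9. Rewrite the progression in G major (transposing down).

Dsus Dbmin Cø7 Badd9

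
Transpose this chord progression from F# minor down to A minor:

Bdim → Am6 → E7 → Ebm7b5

F# minor down to A minor is a major sixth; each chord root moves by that interval while the quality stays the same.
Bdim: root B down a major sixth → D, giving Ddim.
Am6: root A down a major sixth → C, giving Cm6.
E7: root E down a major sixth → G, giving G7.
Ebm7b5: root Eb down a major sixth → Gb, giving Gbm7b5.

Ddim Cm6 G7 Gbm7b5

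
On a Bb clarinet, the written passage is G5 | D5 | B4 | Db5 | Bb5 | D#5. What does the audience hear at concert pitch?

F5 C5 A4 Cb5 Ab5 C#5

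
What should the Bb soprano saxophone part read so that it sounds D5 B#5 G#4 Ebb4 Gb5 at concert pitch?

E5 C##6 A#4 Fb4 Ab5

Written C4 sounds as Bb3 on the Bb soprano saxophone, so concert pitches are written a major second up.
D5 -> E5
B#5 -> C##6
G#4 -> A#4
Ebb4 -> Fb4
Gb5 -> Ab5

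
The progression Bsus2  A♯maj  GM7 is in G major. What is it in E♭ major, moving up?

G major up to E♭ major is a minor sixth; each chord root moves by that interval while the quality stays the same.
Bsus2: root B up a minor sixth → G, giving Gsus2.
A♯maj: root A♯ up a minor sixth → F#, giving F#maj.
GM7: root G up a minor sixth → Eb, giving EbM7.

Gsus2 F#maj EbM7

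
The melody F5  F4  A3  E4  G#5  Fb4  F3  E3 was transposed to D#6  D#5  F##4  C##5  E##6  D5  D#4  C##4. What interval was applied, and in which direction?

up an augmented sixth

From F5 to D#6 is 6 letter names — a sixth of some quality.
F5 to D#6 is 10 semitones, which makes it an augmented sixth; the second version is higher, so the direction is up.
Checking another pair — E3 → C##4 — gives the same interval.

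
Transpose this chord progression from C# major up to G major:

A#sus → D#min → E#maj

Esus Amin Bmaj

C# major up to G major is a diminished fifth; each chord root moves by that interval while the quality stays the same.
A#sus: root A# up a diminished fifth → E, giving Esus.
D#min: root D# up a diminished fifth → A, giving Amin.
E#maj: root E# up a diminished fifth → B, giving Bmaj.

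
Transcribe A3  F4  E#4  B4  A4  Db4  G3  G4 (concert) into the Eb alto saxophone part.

The Eb alto saxophone sounds a major sixth below written, so the written part must be a major sixth above concert — transpose each note up.
A3 becomes F#4
F4 becomes D5
E#4 becomes C##5
B4 becomes G#5
A4 becomes F#5
Db4 becomes Bb4
G3 becomes E4
G4 becomes E5

F#4 D5 C##5 G#5 F#5 Bb4 E4 E5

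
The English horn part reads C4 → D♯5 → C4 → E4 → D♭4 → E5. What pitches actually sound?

F3 G#4 F3 A3 Gb3 A4

Written C4 on the English horn sounds as F3, a perfect fifth lower; apply that shift to every note.
C4 becomes F3
D#5 becomes G#4
C4 becomes F3
E4 becomes A3
Db4 becomes Gb3
E5 becomes A4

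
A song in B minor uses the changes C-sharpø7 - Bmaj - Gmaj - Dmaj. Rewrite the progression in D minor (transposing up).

Eø7 Dmaj Bbmaj Fmaj

B minor up to D minor is a minor third; each chord root moves by that interval while the quality stays the same.
C-sharpø7: root C-sharp up a minor third → E, giving Eø7.
Bmaj: root B up a minor third → D, giving Dmaj.
Gmaj: root G up a minor third → Bb, giving Bbmaj.
Dmaj: root D up a minor third → F, giving Fmaj.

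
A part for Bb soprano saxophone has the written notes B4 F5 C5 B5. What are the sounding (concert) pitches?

A4 Eb5 Bb4 A5

Written C4 on the Bb soprano saxophone sounds as Bb3, a major second lower; apply that shift to every note.
B4 to A4
F5 to Eb5
C5 to Bb4
B5 to A5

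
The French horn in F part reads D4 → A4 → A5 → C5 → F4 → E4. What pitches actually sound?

G3 D4 D5 F4 Bb3 A3

Written C4 on the French horn in F sounds as F3, a perfect fifth lower; apply that shift to every note.
D4 to G3
A4 to D4
A5 to D5
C5 to F4
F4 to Bb3
E4 to A3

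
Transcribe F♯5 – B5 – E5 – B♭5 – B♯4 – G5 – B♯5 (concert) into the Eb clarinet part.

D#5 G#5 C#5 G5 G##4 E5 G##5

Written C4 sounds as Eb4 on the Eb clarinet, so concert pitches are written a minor third down.
F#5 → D#5
B5 → G#5
E5 → C#5
Bb5 → G5
B#4 → G##4
G5 → E5
B#5 → G##5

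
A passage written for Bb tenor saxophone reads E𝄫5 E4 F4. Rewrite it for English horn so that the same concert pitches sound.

Abb4 A3 Bb3

First find concert pitch: the Bb tenor saxophone sounds a major ninth below written, so E𝄫5 E4 F4 sounds Dbb4 D3 Eb3.
Then write for English horn: it sounds a perfect fifth below written, so the part must be a perfect fifth above concert.
Dbb4 → Abb4
D3 → A3
Eb3 → Bb3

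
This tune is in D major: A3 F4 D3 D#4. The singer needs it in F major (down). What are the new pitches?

C3 Ab3 F2 F#3

From D down to F is a major sixth; apply that to each pitch.
A3 → C3
F4 → Ab3
D3 → F2
D#4 → F#3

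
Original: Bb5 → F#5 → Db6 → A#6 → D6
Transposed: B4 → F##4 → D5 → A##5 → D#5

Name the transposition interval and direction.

From Bb5 to B4 is 8 letter names — an octave of some quality.
B4 to Bb5 is 11 semitones, which makes it a diminished octave; the second version is lower, so the direction is down.
Checking another pair — D6 → D#5 — gives the same interval.

down a diminished octave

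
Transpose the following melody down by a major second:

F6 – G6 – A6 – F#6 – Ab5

A major second down from F6 gives Eb6.
G6: a second down reaches F, and 2 semitones makes it F6.
A major second down from A6 gives G6.
F#6 down a major second is E6.
Ab5 down a major second is Gb5.

Eb6 F6 G6 E6 Gb5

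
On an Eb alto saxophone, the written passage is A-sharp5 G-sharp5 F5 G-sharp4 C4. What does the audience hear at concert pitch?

C#5 B4 Ab4 B3 Eb3

The Eb alto saxophone sounds a major sixth below written, so transpose each written note down a major sixth.
A#5 to C#5
G#5 to B4
F5 to Ab4
G#4 to B3
C4 to Eb3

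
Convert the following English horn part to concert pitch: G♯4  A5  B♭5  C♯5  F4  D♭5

The English horn sounds a perfect fifth below written, so transpose each written note down a perfect fifth.
G#4 becomes C#4
A5 becomes D5
Bb5 becomes Eb5
C#5 becomes F#4
F4 becomes Bb3
Db5 becomes Gb4

C#4 D5 Eb5 F#4 Bb3 Gb4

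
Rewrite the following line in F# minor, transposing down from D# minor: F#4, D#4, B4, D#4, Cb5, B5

A3 F#3 D4 F#3 Ebb4 D5

From D# down to F# is a major sixth; apply that to each pitch.
F#4 gives A3
D#4 gives F#3
B4 gives D4
D#4 gives F#3
Cb5 gives Ebb4
B5 gives D5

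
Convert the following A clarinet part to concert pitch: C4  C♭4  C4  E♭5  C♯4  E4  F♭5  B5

The A clarinet sounds a minor third below written, so transpose each written note down a minor third.
C4 gives A3
Cb4 gives Ab3
C4 gives A3
Eb5 gives C5
C#4 gives A#3
E4 gives C#4
Fb5 gives Db5
B5 gives G#5

A3 Ab3 A3 C5 A#3 C#4 Db5 G#5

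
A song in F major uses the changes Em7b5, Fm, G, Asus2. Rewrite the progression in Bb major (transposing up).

Am7b5 Bbm C Dsus2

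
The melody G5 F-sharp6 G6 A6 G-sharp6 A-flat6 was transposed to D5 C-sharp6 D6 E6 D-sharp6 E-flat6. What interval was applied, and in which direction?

down a perfect fourth

From G5 to D5 is 4 letter names — a fourth of some quality.
D5 to G5 is 5 semitones, which makes it a perfect fourth; the second version is lower, so the direction is down.
Checking another pair — Ab6 → Eb6 — gives the same interval.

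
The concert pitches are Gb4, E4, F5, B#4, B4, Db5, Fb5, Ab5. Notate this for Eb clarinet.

Eb4 C#4 D5 G##4 G#4 Bb4 Db5 F5

Written C4 sounds as Eb4 on the Eb clarinet, so concert pitches are written a minor third down.
Gb4 -> Eb4
E4 -> C#4
F5 -> D5
B#4 -> G##4
B4 -> G#4
Db5 -> Bb4
Fb5 -> Db5
Ab5 -> F5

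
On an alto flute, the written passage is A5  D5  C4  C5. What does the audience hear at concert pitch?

E5 A4 G3 G4

The alto flute sounds a perfect fourth below written, so transpose each written note down a perfect fourth.
A5 → E5
D5 → A4
C4 → G3
C5 → G4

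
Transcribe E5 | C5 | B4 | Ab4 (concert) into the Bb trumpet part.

F#5 D5 C#5 Bb4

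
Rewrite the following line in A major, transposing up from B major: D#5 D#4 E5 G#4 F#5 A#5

C#6 C#5 D6 F#5 E6 G#6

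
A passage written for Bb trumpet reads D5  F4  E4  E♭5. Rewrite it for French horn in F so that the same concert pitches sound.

G5 Bb4 A4 Ab5

First find concert pitch: the Bb trumpet sounds a major second below written, so D5 F4 E4 E♭5 sounds C5 Eb4 D4 Db5.
Then write for French horn in F: it sounds a perfect fifth below written, so the part must be a perfect fifth above concert.
C5 → G5
Eb4 → Bb4
D4 → A4
Db5 → Ab5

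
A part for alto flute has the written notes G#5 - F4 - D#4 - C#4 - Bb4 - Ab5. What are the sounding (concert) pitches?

Written C4 on the alto flute sounds as G3, a perfect fourth lower; apply that shift to every note.
G#5 becomes D#5
F4 becomes C4
D#4 becomes A#3
C#4 becomes G#3
Bb4 becomes F4
Ab5 becomes Eb5

D#5 C4 A#3 G#3 F4 Eb5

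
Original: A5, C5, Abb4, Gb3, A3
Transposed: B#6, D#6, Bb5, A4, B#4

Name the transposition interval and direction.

Take the first pair: A5 → B#6. A to B spans 9 letter names, so the interval is some kind of ninth.
A5 to B#6 is 15 semitones, which makes it an augmented ninth; the second version is higher, so the direction is up.
Checking another pair — A3 → B#4 — gives the same interval.

up an augmented ninth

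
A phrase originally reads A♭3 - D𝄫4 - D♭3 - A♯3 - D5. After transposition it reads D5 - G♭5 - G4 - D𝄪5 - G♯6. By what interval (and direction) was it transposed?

Take the first pair: Ab3 → D5. A to D spans 11 letter names, so the interval is some kind of eleventh.
Ab3 to D5 is 18 semitones, which makes it an augmented eleventh; the second version is higher, so the direction is up.
Checking another pair — D5 → G#6 — gives the same interval.

up an augmented eleventh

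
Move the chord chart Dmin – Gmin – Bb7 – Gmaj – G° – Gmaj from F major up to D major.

Bmin Emin G7 Emaj E° Emaj

F major up to D major is a major sixth; each chord root moves by that interval while the quality stays the same.
Dmin: root D up a major sixth → B, giving Bmin.
Gmin: root G up a major sixth → E, giving Emin.
Bb7: root Bb up a major sixth → G, giving G7.
Gmaj: root G up a major sixth → E, giving Emaj.
G°: root G up a major sixth → E, giving E°.
Gmaj: root G up a major sixth → E, giving Emaj.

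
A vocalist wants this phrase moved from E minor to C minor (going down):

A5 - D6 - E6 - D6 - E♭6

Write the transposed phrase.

From E down to C is a major third; apply that to each pitch.
A5 to F5
D6 to Bb5
E6 to C6
D6 to Bb5
Eb6 to Cb6

F5 Bb5 C6 Bb5 Cb6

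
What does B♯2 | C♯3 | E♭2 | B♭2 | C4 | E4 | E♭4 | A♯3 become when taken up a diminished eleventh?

B#2 up a diminished eleventh is E4.
C#3 up a diminished eleventh is F4.
Eb2: an eleventh up reaches A, and 16 semitones makes it Abb3.
Bb2 up a diminished eleventh is Ebb4.
C4: an eleventh up reaches F, and 16 semitones makes it Fb5.
E4: an eleventh up reaches A, and 16 semitones makes it Ab5.
Eb4: an eleventh up reaches A, and 16 semitones makes it Abb5.
A#3 up a diminished eleventh is D5.

E4 F4 Abb3 Ebb4 Fb5 Ab5 Abb5 D5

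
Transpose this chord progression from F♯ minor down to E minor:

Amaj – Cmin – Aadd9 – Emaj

Gmaj Bbmin Gadd9 Dmaj

F♯ minor down to E minor is a major second; each chord root moves by that interval while the quality stays the same.
Amaj: root A down a major second → G, giving Gmaj.
Cmin: root C down a major second → Bb, giving Bbmin.
Aadd9: root A down a major second → G, giving Gadd9.
Emaj: root E down a major second → D, giving Dmaj.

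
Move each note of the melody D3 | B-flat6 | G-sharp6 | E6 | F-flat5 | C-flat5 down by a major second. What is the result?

C3 Ab6 F#6 D6 Ebb5 Bbb4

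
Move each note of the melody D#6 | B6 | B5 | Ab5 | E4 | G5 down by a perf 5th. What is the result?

A perfect fifth down from D#6 gives G#5.
B6: a fifth down reaches E, and 7 semitones makes it E6.
A perfect fifth down from B5 gives E5.
A perfect fifth down from Ab5 gives Db5.
A perfect fifth down from E4 gives A3.
G5 down a perfect fifth is C5.

G#5 E6 E5 Db5 A3 C5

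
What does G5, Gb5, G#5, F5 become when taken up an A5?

G5 to D#6
Gb5 to D6
G#5 to D##6
F5 to C#6

D#6 D6 D##6 C#6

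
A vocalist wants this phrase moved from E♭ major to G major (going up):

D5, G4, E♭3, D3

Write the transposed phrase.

F#5 B4 G3 F#3

From E♭ up to G is a major third; apply that to each pitch.
D5 to F#5
G4 to B4
Eb3 to G3
D3 to F#3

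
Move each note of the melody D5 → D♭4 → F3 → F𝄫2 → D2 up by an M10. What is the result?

D5 up a major tenth is F#6.
A major tenth up from Db4 gives F5.
A major tenth up from F3 gives A4.
A major tenth up from Fbb2 gives Abb3.
D2: a tenth up reaches F, and 16 semitones makes it F#3.

F#6 F5 A4 Abb3 F#3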